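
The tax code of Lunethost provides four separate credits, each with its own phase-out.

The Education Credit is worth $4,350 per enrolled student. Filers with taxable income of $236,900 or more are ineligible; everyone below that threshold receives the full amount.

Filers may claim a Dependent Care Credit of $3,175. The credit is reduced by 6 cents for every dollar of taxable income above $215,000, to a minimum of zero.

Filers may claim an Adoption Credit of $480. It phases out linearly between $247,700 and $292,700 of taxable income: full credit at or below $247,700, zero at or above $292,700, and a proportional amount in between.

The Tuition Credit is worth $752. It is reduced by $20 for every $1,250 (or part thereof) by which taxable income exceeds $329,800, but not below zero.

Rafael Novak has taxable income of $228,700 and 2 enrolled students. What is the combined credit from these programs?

Education Credit: base = 2 × $4,350 = $8,700. $228,700 is below the $236,900 cutoff, so the full $8,700 applies.
Dependent Care Credit: 6% of the $13,700 excess over $215,000 is $822; credit = $3,175 − $822 = $2,353.
Adoption Credit: $228,700 is at or below the $247,700 threshold, so the full $480 applies.
Tuition Credit: $228,700 is at or below the $329,800 threshold, so the full $752 applies.
Total: $8,700 + $2,353 + $480 + $752 = $12,285.

$12,285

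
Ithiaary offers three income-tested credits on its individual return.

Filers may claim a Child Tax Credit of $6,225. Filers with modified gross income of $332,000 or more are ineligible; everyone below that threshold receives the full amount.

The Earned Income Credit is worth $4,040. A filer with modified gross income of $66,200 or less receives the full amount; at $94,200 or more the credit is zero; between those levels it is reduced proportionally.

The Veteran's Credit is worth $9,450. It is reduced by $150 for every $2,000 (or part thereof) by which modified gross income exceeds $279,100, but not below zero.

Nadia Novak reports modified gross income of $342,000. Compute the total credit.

$4,650

Child Tax Credit: $342,000 meets or exceeds the $332,000 cutoff, so the credit is $0.
Earned Income Credit: $342,000 is at or above $94,200, so the credit is $0.
Veteran's Credit: income exceeds $279,100 by $62,900, which is 32 full-or-partial $2,000 increments; reduction = 32 × $150 = $4,800, leaving $4,650.
Total: $0 + $0 + $4,650 = $4,650.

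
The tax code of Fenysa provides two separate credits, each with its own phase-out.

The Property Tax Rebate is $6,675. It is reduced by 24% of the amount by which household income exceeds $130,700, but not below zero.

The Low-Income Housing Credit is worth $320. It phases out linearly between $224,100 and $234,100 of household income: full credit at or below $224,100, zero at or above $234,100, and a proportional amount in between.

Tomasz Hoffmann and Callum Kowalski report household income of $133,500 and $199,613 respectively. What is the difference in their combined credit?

$6,003

Tomasz ($133,500): Property Tax Rebate: 24% of the $2,800 excess over $130,700 is $672; credit = $6,675 − $672 = $6,003. Low-Income Housing Credit: $133,500 is at or below the $224,100 threshold, so the full $320 applies. total $6,003 + $320 = $6,323
Callum ($199,613): Property Tax Rebate: 24% of the $68,913 excess over $130,700 is $16,539.12 ≥ base, so the credit is $0. Low-Income Housing Credit: $199,613 is at or below the $224,100 threshold, so the full $320 applies. total $0 + $320 = $320
Difference: |$6,323 − $320| = $6,003.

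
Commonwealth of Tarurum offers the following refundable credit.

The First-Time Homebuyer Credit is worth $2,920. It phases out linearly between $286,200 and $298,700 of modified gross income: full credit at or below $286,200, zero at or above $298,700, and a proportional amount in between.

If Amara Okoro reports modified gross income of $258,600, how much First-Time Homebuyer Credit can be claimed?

First-Time Homebuyer Credit: $258,600 is at or below the $286,200 threshold, so the full $2,920 applies.

$2,920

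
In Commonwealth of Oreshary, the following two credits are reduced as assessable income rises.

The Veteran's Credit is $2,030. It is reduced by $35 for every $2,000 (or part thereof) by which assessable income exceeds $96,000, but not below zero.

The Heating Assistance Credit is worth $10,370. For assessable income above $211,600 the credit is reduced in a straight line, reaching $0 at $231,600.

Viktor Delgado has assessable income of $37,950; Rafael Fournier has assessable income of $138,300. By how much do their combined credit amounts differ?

Viktor ($37,950): Veteran's Credit: $37,950 is at or below the $96,000 threshold, so the full $2,030 applies. Heating Assistance Credit: $37,950 is at or below the $211,600 threshold, so the full $10,370 applies. total $2,030 + $10,370 = $12,400
Rafael ($138,300): Veteran's Credit: income exceeds $96,000 by $42,300, which is 22 full-or-partial $2,000 increments; reduction = 22 × $35 = $770, leaving $1,260. Heating Assistance Credit: $138,300 is at or below the $211,600 threshold, so the full $10,370 applies. total $1,260 + $10,370 = $11,630
Difference: |$12,400 − $11,630| = $770.

$770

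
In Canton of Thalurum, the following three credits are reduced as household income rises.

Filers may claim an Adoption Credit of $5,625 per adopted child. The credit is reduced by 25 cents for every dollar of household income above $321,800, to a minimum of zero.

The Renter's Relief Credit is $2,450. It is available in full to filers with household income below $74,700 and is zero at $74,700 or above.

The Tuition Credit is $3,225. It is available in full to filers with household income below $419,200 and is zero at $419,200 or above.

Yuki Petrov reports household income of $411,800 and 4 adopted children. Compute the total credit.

Adoption Credit: base = 4 × $5,625 = $22,500. 25% of the $90,000 excess over $321,800 is $22,500 ≥ base, so the credit is $0.
Renter's Relief Credit: $411,800 meets or exceeds the $74,700 cutoff, so the credit is $0.
Tuition Credit: $411,800 is below the $419,200 cutoff, so the full $3,225 applies.
Total: $0 + $0 + $3,225 = $3,225.

$3,225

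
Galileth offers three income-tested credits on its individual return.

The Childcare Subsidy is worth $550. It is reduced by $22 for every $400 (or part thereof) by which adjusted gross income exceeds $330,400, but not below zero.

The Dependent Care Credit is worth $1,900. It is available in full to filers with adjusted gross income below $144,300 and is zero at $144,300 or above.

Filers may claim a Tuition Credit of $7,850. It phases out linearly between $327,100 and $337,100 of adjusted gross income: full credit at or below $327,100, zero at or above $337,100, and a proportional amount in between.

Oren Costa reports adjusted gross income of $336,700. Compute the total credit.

Childcare Subsidy: income exceeds $330,400 by $6,300, which is 16 full-or-partial $400 increments; reduction = 16 × $22 = $352, leaving $198.
Dependent Care Credit: $336,700 meets or exceeds the $144,300 cutoff, so the credit is $0.
Tuition Credit: $336,700 is $9,600 into a $10,000 phase-out range, leaving 400/10,000 of the credit: $7,850 × 400/10,000 = $314.
Total: $198 + $0 + $314 = $512.

$512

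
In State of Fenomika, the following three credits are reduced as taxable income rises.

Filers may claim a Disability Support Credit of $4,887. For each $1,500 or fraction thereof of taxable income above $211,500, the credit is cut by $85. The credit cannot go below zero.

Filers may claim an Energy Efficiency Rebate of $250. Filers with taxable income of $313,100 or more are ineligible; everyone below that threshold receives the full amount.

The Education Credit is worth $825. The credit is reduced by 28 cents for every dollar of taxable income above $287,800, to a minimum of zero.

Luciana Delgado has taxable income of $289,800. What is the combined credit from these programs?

$897

Disability Support Credit: income exceeds $211,500 by $78,300, which is 53 full-or-partial $1,500 increments; reduction = 53 × $85 = $4,505, leaving $382.
Energy Efficiency Rebate: $289,800 is below the $313,100 cutoff, so the full $250 applies.
Education Credit: 28% of the $2,000 excess over $287,800 is $560; credit = $825 − $560 = $265.
Total: $382 + $250 + $265 = $897.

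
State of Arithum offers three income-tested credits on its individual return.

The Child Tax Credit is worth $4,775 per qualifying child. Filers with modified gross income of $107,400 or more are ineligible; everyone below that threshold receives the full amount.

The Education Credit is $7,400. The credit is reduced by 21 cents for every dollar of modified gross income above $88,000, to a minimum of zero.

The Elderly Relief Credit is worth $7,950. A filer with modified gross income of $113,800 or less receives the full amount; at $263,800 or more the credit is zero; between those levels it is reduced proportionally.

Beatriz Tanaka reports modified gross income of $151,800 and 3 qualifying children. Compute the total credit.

$5,936

Child Tax Credit: base = 3 × $4,775 = $14,325. $151,800 meets or exceeds the $107,400 cutoff, so the credit is $0.
Education Credit: 21% of the $63,800 excess over $88,000 is $13,398 ≥ base, so the credit is $0.
Elderly Relief Credit: $151,800 is $38,000 into a $150,000 phase-out range, leaving 112,000/150,000 of the credit: $7,950 × 112,000/150,000 = $5,936.
Total: $0 + $0 + $5,936 = $5,936.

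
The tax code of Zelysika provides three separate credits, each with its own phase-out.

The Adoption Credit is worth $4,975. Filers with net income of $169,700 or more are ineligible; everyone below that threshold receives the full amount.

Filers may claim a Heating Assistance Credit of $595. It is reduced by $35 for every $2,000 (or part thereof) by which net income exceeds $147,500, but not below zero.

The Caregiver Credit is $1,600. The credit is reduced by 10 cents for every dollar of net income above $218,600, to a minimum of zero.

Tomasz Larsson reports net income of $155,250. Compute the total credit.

Adoption Credit: $155,250 is below the $169,700 cutoff, so the full $4,975 applies.
Heating Assistance Credit: income exceeds $147,500 by $7,750, which is 4 full-or-partial $2,000 increments; reduction = 4 × $35 = $140, leaving $455.
Caregiver Credit: $155,250 is at or below the $218,600 threshold, so the full $1,600 applies.
Total: $4,975 + $455 + $1,600 = $7,030.

$7,030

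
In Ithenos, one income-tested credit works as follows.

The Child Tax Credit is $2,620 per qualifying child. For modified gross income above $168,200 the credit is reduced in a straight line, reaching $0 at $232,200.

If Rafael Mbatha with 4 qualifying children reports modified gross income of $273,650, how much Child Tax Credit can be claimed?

Child Tax Credit: base = 4 × $2,620 = $10,480. $273,650 is at or above $232,200, so the credit is $0.

$0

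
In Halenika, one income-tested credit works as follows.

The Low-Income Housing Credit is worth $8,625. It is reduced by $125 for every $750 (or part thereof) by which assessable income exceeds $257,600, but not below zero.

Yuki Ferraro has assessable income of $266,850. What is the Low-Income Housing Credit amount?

Low-Income Housing Credit: income exceeds $257,600 by $9,250, which is 13 full-or-partial $750 increments; reduction = 13 × $125 = $1,625, leaving $7,000.

$7,000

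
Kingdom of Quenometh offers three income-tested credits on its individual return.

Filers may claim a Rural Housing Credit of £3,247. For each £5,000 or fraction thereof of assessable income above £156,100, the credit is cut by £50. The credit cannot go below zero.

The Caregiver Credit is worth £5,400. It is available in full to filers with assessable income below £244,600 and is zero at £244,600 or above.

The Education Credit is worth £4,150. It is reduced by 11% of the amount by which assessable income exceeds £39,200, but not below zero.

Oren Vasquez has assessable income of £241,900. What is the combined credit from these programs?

Rural Housing Credit: income exceeds £156,100 by £85,800, which is 18 full-or-partial £5,000 increments; reduction = 18 × £50 = £900, leaving £2,347.
Caregiver Credit: £241,900 is below the £244,600 cutoff, so the full £5,400 applies.
Education Credit: 11% of the £202,700 excess over £39,200 is £22,297 ≥ base, so the credit is £0.
Total: £2,347 + £5,400 + £0 = £7,747.

£7,747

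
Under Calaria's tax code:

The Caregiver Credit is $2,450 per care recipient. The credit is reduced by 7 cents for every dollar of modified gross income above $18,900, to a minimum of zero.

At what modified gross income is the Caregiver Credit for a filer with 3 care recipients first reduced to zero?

$123,900

Full credit = 3 × $2,450 = $7,350.
The credit falls by 7% of each dollar above $18,900, so it reaches zero when the excess is $7,350 / 7% = $105,000: income = $18,900 + $105,000 = $123,900.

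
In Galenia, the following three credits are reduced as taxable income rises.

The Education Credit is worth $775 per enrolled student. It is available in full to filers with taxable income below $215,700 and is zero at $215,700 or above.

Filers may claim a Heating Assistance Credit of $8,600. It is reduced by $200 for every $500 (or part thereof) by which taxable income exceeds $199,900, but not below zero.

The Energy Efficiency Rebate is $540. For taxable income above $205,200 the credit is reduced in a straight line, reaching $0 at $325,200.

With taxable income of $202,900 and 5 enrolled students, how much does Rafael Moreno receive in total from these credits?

Education Credit: base = 5 × $775 = $3,875. $202,900 is below the $215,700 cutoff, so the full $3,875 applies.
Heating Assistance Credit: income exceeds $199,900 by $3,000, which is 6 full-or-partial $500 increments; reduction = 6 × $200 = $1,200, leaving $7,400.
Energy Efficiency Rebate: $202,900 is at or below the $205,200 threshold, so the full $540 applies.
Total: $3,875 + $7,400 + $540 = $11,815.

$11,815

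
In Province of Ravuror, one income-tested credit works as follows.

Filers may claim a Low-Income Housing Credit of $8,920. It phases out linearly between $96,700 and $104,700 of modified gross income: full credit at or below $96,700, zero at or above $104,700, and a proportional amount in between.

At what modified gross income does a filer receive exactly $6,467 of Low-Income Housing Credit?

$98,900

$6,467 is 6,467/8,920 of the full $8,920, so 2,453/8,920 of the $8,000 range has been used: income = $96,700 + $8,000 × 2,453/8,920 = $98,900.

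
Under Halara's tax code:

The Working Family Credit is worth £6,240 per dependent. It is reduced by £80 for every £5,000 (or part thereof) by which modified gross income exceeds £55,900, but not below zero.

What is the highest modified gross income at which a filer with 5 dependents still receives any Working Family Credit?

Full credit = 5 × £6,240 = £31,200.
After 389 increments the reduction is 389 × £80 = £31,120, leaving £80; one more increment wipes it out. Increment 389 ends at excess 389 × £5,000 = £1,945,000, so the highest qualifying income is £55,900 + £1,945,000 = £2,000,900.

£2,000,900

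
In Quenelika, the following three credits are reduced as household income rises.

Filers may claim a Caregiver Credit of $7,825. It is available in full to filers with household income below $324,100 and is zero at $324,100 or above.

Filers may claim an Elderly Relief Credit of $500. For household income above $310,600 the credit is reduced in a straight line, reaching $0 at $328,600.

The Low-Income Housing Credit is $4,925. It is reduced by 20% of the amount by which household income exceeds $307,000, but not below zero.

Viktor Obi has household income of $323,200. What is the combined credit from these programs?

Caregiver Credit: $323,200 is below the $324,100 cutoff, so the full $7,825 applies.
Elderly Relief Credit: $323,200 is $12,600 into a $18,000 phase-out range, leaving 5,400/18,000 of the credit: $500 × 5,400/18,000 = $150.
Low-Income Housing Credit: 20% of the $16,200 excess over $307,000 is $3,240; credit = $4,925 − $3,240 = $1,685.
Total: $7,825 + $150 + $1,685 = $9,660.

$9,660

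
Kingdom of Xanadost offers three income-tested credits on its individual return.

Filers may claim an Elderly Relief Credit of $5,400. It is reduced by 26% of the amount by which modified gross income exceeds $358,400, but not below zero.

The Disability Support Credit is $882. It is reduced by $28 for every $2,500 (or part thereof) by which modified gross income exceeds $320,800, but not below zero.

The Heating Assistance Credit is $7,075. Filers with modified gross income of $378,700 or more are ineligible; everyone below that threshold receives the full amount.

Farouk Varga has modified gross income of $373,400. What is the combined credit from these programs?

$8,841

Elderly Relief Credit: 26% of the $15,000 excess over $358,400 is $3,900; credit = $5,400 − $3,900 = $1,500.
Disability Support Credit: income exceeds $320,800 by $52,600, which is 22 full-or-partial $2,500 increments; reduction = 22 × $28 = $616, leaving $266.
Heating Assistance Credit: $373,400 is below the $378,700 cutoff, so the full $7,075 applies.
Total: $1,500 + $266 + $7,075 = $8,841.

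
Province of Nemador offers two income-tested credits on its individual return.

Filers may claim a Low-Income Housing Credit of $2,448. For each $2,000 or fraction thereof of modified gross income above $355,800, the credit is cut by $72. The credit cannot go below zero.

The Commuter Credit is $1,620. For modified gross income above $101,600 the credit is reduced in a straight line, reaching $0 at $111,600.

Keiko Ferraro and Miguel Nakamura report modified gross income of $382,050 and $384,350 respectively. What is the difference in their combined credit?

Keiko ($382,050): Low-Income Housing Credit: income exceeds $355,800 by $26,250, which is 14 full-or-partial $2,000 increments; reduction = 14 × $72 = $1,008, leaving $1,440. Commuter Credit: $382,050 is at or above $111,600, so the credit is $0. total $1,440 + $0 = $1,440
Miguel ($384,350): Low-Income Housing Credit: income exceeds $355,800 by $28,550, which is 15 full-or-partial $2,000 increments; reduction = 15 × $72 = $1,080, leaving $1,368. Commuter Credit: $384,350 is at or above $111,600, so the credit is $0. total $1,368 + $0 = $1,368
Difference: |$1,440 − $1,368| = $72.

$72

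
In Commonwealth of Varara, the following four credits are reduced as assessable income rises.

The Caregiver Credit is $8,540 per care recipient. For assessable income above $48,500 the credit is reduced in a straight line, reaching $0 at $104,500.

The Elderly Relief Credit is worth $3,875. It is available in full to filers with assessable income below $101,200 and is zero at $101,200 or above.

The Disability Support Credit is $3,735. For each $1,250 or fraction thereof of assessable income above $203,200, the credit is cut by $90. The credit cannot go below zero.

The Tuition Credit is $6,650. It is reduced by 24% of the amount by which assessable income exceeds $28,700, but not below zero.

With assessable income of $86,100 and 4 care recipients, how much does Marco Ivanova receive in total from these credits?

$18,834

Caregiver Credit: base = 4 × $8,540 = $34,160. $86,100 is $37,600 into a $56,000 phase-out range, leaving 18,400/56,000 of the credit: $34,160 × 18,400/56,000 = $11,224.
Elderly Relief Credit: $86,100 is below the $101,200 cutoff, so the full $3,875 applies.
Disability Support Credit: $86,100 is at or below the $203,200 threshold, so the full $3,735 applies.
Tuition Credit: 24% of the $57,400 excess over $28,700 is $13,776 ≥ base, so the credit is $0.
Total: $11,224 + $3,875 + $3,735 + $0 = $18,834.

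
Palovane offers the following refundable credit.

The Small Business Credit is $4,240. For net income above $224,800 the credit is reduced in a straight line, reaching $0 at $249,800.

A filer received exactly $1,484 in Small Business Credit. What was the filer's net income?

$241,050

$1,484 is 1,484/4,240 of the full $4,240, so 2,756/4,240 of the $25,000 range has been used: income = $224,800 + $25,000 × 2,756/4,240 = $241,050.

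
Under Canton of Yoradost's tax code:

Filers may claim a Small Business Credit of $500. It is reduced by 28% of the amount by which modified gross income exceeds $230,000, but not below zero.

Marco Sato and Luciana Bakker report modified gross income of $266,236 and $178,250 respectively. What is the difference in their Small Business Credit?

Marco ($266,236): Small Business Credit: 28% of the $36,236 excess over $230,000 is $10,146.08 ≥ base, so the credit is $0.
Luciana ($178,250): Small Business Credit: $178,250 is at or below the $230,000 threshold, so the full $500 applies.
Difference: |$0 − $500| = $500.

$500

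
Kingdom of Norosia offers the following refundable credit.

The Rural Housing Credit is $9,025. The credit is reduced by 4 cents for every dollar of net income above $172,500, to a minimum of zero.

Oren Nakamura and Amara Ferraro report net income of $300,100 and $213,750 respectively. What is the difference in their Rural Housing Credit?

$3,454

Oren ($300,100): Rural Housing Credit: 4% of the $127,600 excess over $172,500 is $5,104; credit = $9,025 − $5,104 = $3,921.
Amara ($213,750): Rural Housing Credit: 4% of the $41,250 excess over $172,500 is $1,650; credit = $9,025 − $1,650 = $7,375.
Difference: |$3,921 − $7,375| = $3,454.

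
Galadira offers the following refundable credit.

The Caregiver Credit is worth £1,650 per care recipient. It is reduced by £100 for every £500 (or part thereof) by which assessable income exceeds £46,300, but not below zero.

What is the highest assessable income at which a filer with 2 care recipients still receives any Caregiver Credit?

Full credit = 2 × £1,650 = £3,300.
After 32 increments the reduction is 32 × £100 = £3,200, leaving £100; one more increment wipes it out. Increment 32 ends at excess 32 × £500 = £16,000, so the highest qualifying income is £46,300 + £16,000 = £62,300.

£62,300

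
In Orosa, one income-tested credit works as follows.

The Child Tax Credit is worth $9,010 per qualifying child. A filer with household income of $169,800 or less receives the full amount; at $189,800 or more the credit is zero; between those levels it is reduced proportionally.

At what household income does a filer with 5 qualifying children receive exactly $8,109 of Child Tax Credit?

Full credit = 5 × $9,010 = $45,050.
$8,109 is 8,109/45,050 of the full $45,050, so 36,941/45,050 of the $20,000 range has been used: income = $169,800 + $20,000 × 36,941/45,050 = $186,200.

$186,200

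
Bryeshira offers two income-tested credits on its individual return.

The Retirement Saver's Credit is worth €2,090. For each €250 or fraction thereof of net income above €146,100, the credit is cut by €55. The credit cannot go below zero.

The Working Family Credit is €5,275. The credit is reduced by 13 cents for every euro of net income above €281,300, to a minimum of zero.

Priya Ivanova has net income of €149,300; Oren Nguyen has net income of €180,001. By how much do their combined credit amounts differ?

Priya (€149,300): Retirement Saver's Credit: income exceeds €146,100 by €3,200, which is 13 full-or-partial €250 increments; reduction = 13 × €55 = €715, leaving €1,375. Working Family Credit: €149,300 is at or below the €281,300 threshold, so the full €5,275 applies. total €1,375 + €5,275 = €6,650
Oren (€180,001): Retirement Saver's Credit: income exceeds €146,100 by €33,901 → 136 increments × €55 = €7,480 ≥ base, so the credit is €0. Working Family Credit: €180,001 is at or below the €281,300 threshold, so the full €5,275 applies. total €0 + €5,275 = €5,275
Difference: |€6,650 − €5,275| = €1,375.

€1,375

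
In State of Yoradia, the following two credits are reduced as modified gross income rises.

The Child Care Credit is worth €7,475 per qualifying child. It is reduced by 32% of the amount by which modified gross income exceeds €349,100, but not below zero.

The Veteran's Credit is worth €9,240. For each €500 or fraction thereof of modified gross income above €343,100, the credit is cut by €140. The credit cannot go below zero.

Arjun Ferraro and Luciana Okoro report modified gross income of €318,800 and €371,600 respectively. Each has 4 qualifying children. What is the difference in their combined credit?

€15,180

Arjun (€318,800): Child Care Credit: base = 4 × €7,475 = €29,900. €318,800 is at or below the €349,100 threshold, so the full €29,900 applies. Veteran's Credit: €318,800 is at or below the €343,100 threshold, so the full €9,240 applies. total €29,900 + €9,240 = €39,140
Luciana (€371,600): Child Care Credit: base = 4 × €7,475 = €29,900. 32% of the €22,500 excess over €349,100 is €7,200; credit = €29,900 − €7,200 = €22,700. Veteran's Credit: income exceeds €343,100 by €28,500, which is 57 full-or-partial €500 increments; reduction = 57 × €140 = €7,980, leaving €1,260. total €22,700 + €1,260 = €23,960
Difference: |€39,140 − €23,960| = €15,180.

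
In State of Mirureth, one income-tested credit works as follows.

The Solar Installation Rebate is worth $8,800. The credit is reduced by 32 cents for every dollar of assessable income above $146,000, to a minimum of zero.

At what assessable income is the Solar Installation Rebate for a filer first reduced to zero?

The credit falls by 32% of each dollar above $146,000, so it reaches zero when the excess is $8,800 / 32% = $27,500: income = $146,000 + $27,500 = $173,500.

$173,500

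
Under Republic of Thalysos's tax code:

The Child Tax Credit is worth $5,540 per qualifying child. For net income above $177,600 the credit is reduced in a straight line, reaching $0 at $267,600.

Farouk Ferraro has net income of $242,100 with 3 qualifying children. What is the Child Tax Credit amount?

Child Tax Credit: base = 3 × $5,540 = $16,620. $242,100 is $64,500 into a $90,000 phase-out range, leaving 25,500/90,000 of the credit: $16,620 × 25,500/90,000 = $4,709.

$4,709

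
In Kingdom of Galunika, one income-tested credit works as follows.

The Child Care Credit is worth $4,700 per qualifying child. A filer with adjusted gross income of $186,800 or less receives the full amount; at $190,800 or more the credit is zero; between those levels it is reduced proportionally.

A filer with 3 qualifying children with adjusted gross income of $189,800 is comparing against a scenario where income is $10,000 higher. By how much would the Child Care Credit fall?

At $189,800 — base = 3 × $4,700 = $14,100. $189,800 is $3,000 into a $4,000 phase-out range, leaving 1,000/4,000 of the credit: $14,100 × 1,000/4,000 = $3,525.
At $199,800 — base = 3 × $4,700 = $14,100. $199,800 is at or above $190,800, so the credit is $0.
Lost: $3,525 − $0 = $3,525.

$3,525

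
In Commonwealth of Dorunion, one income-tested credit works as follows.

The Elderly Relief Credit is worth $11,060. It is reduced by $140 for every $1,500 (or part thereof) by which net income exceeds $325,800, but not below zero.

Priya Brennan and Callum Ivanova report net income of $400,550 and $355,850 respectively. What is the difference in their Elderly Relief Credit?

Priya ($400,550): Elderly Relief Credit: income exceeds $325,800 by $74,750, which is 50 full-or-partial $1,500 increments; reduction = 50 × $140 = $7,000, leaving $4,060.
Callum ($355,850): Elderly Relief Credit: income exceeds $325,800 by $30,050, which is 21 full-or-partial $1,500 increments; reduction = 21 × $140 = $2,940, leaving $8,120.
Difference: |$4,060 − $8,120| = $4,060.

$4,060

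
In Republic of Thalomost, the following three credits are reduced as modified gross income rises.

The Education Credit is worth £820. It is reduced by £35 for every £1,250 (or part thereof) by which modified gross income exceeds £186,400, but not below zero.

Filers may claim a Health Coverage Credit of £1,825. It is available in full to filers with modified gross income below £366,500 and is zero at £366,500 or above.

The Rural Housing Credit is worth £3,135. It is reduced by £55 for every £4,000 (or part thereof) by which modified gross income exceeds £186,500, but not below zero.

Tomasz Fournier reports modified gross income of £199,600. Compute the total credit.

£5,175

Education Credit: income exceeds £186,400 by £13,200, which is 11 full-or-partial £1,250 increments; reduction = 11 × £35 = £385, leaving £435.
Health Coverage Credit: £199,600 is below the £366,500 cutoff, so the full £1,825 applies.
Rural Housing Credit: income exceeds £186,500 by £13,100, which is 4 full-or-partial £4,000 increments; reduction = 4 × £55 = £220, leaving £2,915.
Total: £435 + £1,825 + £2,915 = £5,175.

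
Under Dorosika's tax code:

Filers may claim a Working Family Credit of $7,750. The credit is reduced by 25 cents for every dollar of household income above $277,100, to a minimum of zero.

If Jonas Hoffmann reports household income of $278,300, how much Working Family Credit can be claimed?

Working Family Credit: 25% of the $1,200 excess over $277,100 is $300; credit = $7,750 − $300 = $7,450.

$7,450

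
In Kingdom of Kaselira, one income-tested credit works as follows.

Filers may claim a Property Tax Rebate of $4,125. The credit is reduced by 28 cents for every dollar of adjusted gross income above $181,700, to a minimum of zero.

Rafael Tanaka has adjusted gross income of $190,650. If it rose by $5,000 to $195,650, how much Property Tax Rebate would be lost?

At $190,650 — 28% of the $8,950 excess over $181,700 is $2,506; credit = $4,125 − $2,506 = $1,619.
At $195,650 — 28% of the $13,950 excess over $181,700 is $3,906; credit = $4,125 − $3,906 = $219.
Lost: $1,619 − $219 = $1,400.

$1,400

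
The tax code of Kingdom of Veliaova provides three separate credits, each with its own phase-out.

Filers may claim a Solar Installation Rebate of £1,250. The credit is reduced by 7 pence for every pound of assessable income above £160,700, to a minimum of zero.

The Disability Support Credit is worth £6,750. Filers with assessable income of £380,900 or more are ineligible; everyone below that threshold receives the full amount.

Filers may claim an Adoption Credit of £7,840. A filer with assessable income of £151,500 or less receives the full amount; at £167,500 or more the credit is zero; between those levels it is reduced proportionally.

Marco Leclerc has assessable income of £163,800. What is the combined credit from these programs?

£9,596

Solar Installation Rebate: 7% of the £3,100 excess over £160,700 is £217; credit = £1,250 − £217 = £1,033.
Disability Support Credit: £163,800 is below the £380,900 cutoff, so the full £6,750 applies.
Adoption Credit: £163,800 is £12,300 into a £16,000 phase-out range, leaving 3,700/16,000 of the credit: £7,840 × 3,700/16,000 = £1,813.
Total: £1,033 + £6,750 + £1,813 = £9,596.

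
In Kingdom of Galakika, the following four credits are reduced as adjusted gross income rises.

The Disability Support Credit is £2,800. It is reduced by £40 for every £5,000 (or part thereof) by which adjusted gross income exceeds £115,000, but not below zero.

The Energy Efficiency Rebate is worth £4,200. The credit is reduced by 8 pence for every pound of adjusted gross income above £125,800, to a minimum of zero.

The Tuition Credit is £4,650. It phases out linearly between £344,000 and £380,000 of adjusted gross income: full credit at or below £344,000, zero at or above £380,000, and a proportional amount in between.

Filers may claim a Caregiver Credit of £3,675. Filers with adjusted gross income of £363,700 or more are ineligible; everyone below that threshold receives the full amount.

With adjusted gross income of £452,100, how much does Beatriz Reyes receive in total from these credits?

£80

Disability Support Credit: income exceeds £115,000 by £337,100, which is 68 full-or-partial £5,000 increments; reduction = 68 × £40 = £2,720, leaving £80.
Energy Efficiency Rebate: 8% of the £326,300 excess over £125,800 is £26,104 ≥ base, so the credit is £0.
Tuition Credit: £452,100 is at or above £380,000, so the credit is £0.
Caregiver Credit: £452,100 meets or exceeds the £363,700 cutoff, so the credit is £0.
Total: £80 + £0 + £0 + £0 = £80.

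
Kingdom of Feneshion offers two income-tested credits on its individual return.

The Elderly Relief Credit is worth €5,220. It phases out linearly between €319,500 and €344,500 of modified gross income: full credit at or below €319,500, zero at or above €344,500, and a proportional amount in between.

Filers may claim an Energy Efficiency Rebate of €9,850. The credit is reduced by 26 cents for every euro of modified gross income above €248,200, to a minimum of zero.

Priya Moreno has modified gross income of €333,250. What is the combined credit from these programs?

Elderly Relief Credit: €333,250 is €13,750 into a €25,000 phase-out range, leaving 11,250/25,000 of the credit: €5,220 × 11,250/25,000 = €2,349.
Energy Efficiency Rebate: 26% of the €85,050 excess over €248,200 is €22,113 ≥ base, so the credit is €0.
Total: €2,349 + €0 = €2,349.

€2,349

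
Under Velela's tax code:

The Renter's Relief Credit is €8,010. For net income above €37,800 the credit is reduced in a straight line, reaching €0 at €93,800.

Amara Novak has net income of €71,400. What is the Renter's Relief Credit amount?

Renter's Relief Credit: €71,400 is €33,600 into a €56,000 phase-out range, leaving 22,400/56,000 of the credit: €8,010 × 22,400/56,000 = €3,204.

€3,204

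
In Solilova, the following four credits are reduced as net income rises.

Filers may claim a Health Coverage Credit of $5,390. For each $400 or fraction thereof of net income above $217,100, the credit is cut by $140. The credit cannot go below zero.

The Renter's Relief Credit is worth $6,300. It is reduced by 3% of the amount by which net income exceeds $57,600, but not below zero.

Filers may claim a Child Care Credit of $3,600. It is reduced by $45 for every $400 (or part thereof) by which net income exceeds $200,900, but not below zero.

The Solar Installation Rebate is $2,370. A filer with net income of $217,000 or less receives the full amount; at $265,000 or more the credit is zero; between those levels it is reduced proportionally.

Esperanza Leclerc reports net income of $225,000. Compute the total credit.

Health Coverage Credit: income exceeds $217,100 by $7,900, which is 20 full-or-partial $400 increments; reduction = 20 × $140 = $2,800, leaving $2,590.
Renter's Relief Credit: 3% of the $167,400 excess over $57,600 is $5,022; credit = $6,300 − $5,022 = $1,278.
Child Care Credit: income exceeds $200,900 by $24,100, which is 61 full-or-partial $400 increments; reduction = 61 × $45 = $2,745, leaving $855.
Solar Installation Rebate: $225,000 is $8,000 into a $48,000 phase-out range, leaving 40,000/48,000 of the credit: $2,370 × 40,000/48,000 = $1,975.
Total: $2,590 + $1,278 + $855 + $1,975 = $6,698.

$6,698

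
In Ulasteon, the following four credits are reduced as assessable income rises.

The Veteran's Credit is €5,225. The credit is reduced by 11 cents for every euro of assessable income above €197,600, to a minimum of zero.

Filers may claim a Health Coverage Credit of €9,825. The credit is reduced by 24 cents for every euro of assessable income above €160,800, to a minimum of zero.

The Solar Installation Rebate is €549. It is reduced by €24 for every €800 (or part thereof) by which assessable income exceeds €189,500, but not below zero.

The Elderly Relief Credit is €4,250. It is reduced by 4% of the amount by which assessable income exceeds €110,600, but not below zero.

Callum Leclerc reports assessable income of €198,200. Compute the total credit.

€7,039

Veteran's Credit: 11% of the €600 excess over €197,600 is €66; credit = €5,225 − €66 = €5,159.
Health Coverage Credit: 24% of the €37,400 excess over €160,800 is €8,976; credit = €9,825 − €8,976 = €849.
Solar Installation Rebate: income exceeds €189,500 by €8,700, which is 11 full-or-partial €800 increments; reduction = 11 × €24 = €264, leaving €285.
Elderly Relief Credit: 4% of the €87,600 excess over €110,600 is €3,504; credit = €4,250 − €3,504 = €746.
Total: €5,159 + €849 + €285 + €746 = €7,039.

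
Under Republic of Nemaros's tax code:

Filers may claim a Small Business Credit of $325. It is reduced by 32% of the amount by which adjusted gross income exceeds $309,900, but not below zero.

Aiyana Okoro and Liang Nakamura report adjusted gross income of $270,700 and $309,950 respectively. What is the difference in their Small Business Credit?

Aiyana ($270,700): Small Business Credit: $270,700 is at or below the $309,900 threshold, so the full $325 applies.
Liang ($309,950): Small Business Credit: 32% of the $50 excess over $309,900 is $16; credit = $325 − $16 = $309.
Difference: |$325 − $309| = $16.

$16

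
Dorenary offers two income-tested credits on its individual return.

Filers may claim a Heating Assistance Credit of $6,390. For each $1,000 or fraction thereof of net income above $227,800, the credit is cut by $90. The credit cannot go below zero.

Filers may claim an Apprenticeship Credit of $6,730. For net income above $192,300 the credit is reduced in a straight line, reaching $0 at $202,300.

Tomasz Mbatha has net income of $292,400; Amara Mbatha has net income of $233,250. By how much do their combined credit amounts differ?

$5,310

Tomasz ($292,400): Heating Assistance Credit: income exceeds $227,800 by $64,600, which is 65 full-or-partial $1,000 increments; reduction = 65 × $90 = $5,850, leaving $540. Apprenticeship Credit: $292,400 is at or above $202,300, so the credit is $0. total $540 + $0 = $540
Amara ($233,250): Heating Assistance Credit: income exceeds $227,800 by $5,450, which is 6 full-or-partial $1,000 increments; reduction = 6 × $90 = $540, leaving $5,850. Apprenticeship Credit: $233,250 is at or above $202,300, so the credit is $0. total $5,850 + $0 = $5,850
Difference: |$540 − $5,850| = $5,310.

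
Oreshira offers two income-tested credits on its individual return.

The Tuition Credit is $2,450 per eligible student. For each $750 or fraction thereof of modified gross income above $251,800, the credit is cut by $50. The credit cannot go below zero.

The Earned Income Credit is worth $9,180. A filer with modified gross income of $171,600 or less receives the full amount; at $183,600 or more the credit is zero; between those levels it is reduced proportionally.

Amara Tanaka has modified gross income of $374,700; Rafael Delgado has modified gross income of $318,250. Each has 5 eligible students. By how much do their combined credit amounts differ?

Amara ($374,700): Tuition Credit: base = 5 × $2,450 = $12,250. income exceeds $251,800 by $122,900, which is 164 full-or-partial $750 increments; reduction = 164 × $50 = $8,200, leaving $4,050. Earned Income Credit: $374,700 is at or above $183,600, so the credit is $0. total $4,050 + $0 = $4,050
Rafael ($318,250): Tuition Credit: base = 5 × $2,450 = $12,250. income exceeds $251,800 by $66,450, which is 89 full-or-partial $750 increments; reduction = 89 × $50 = $4,450, leaving $7,800. Earned Income Credit: $318,250 is at or above $183,600, so the credit is $0. total $7,800 + $0 = $7,800
Difference: |$4,050 − $7,800| = $3,750.

$3,750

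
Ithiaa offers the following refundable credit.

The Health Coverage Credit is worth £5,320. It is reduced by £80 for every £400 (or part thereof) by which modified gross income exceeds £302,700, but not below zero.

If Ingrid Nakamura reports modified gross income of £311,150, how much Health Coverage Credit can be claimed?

£3,560

Health Coverage Credit: income exceeds £302,700 by £8,450, which is 22 full-or-partial £400 increments; reduction = 22 × £80 = £1,760, leaving £3,560.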